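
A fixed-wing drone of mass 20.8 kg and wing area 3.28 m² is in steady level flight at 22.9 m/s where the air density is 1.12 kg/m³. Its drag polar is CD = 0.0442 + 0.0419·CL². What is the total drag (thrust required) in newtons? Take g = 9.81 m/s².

In steady level flight, lift balances weight: W = mg = 20.8 × 9.81 = 204.05 N.
q = ½ρv² = ½ × 1.12 × 22.9² = 293.7 Pa.
Required CL = L/(qS) = 204.05/(293.7·3.28) = 0.2118.
CD = 0.0442 + 0.0419 × 0.2118² = 0.04608.
D = q·S·CD = 293.7 × 3.28 × 0.04608 = 44.39 N

D = 44.4 N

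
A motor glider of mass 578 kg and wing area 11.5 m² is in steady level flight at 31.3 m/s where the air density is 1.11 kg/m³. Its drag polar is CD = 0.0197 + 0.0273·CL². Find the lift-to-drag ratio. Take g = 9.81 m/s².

In steady level flight, lift balances weight: W = mg = 578 × 9.81 = 5670.2 N.
Dynamic pressure q = 0.5 × 1.11 × 31.3² = 543.7 Pa.
CL = 2W/(ρv²S) = 2×5670.2/(1.11×31.3²×11.5) = 0.9068.
CD = 0.0197 + 0.0273 × 0.9068² = 0.04215.
L/D = CL/CD = 0.9068 / 0.04215 = 21.5

L/D = 21.5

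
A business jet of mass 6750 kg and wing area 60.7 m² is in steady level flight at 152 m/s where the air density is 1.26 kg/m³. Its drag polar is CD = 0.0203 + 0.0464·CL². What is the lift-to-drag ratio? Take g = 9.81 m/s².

L/D = 3.65

Weight W = mg = 6750 × 9.81 = 66218 N; in level flight L = W.
Dynamic pressure q = 0.5 × 1.26 × 152² = 14560 Pa.
Required CL = L/(qS) = 66218/(14560·60.7) = 0.07495.
CD = 0.0203 + 0.0464 × 0.07495² = 0.02056.
L/D = CL/CD = 0.07495 / 0.02056 = 3.65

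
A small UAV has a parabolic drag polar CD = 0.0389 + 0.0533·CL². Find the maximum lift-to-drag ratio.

(L/D)max = 11

For CD = CD0 + K·CL², (L/D)max occurs at CL* = √(CD0/K) and equals 1/(2√(K·CD0)).
(L/D)max = 1/(2√(0.0533 × 0.0389)) = 1/(2 × 0.04553) = 11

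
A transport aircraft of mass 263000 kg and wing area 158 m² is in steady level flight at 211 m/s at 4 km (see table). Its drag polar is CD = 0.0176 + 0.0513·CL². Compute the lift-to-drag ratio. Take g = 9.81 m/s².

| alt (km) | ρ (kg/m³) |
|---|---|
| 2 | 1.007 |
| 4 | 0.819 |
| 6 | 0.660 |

At 4 km, from the table: ρ = 0.819 kg/m³.
In steady level flight, lift balances weight: W = mg = 263000 × 9.81 = 2.58×10^6 N.
Dynamic pressure q = 0.5 × 0.819 × 211² = 18230 Pa.
CL = 2W/(ρv²S) = 2×2.58×10^6/(0.819×211²×158) = 0.8957.
CD = 0.0176 + 0.0513 × 0.8957² = 0.05875.
L/D = CL/CD = 0.8957 / 0.05875 = 15.2

L/D = 15.2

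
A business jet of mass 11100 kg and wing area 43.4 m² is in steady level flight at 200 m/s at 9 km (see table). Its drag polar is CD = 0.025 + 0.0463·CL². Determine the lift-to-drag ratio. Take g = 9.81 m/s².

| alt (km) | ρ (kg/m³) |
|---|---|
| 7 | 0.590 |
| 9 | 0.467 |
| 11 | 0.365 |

L/D = 9.48

At 9 km, from the table: ρ = 0.467 kg/m³.
In steady level flight, lift balances weight: W = mg = 11100 × 9.81 = 1.0889×10^5 N.
Dynamic pressure q = 0.5 × 0.467 × 200² = 9340 Pa.
Required CL = L/(qS) = 1.0889×10^5/(9340·43.4) = 0.2686.
CD = 0.025 + 0.0463 × 0.2686² = 0.02834.
L/D = CL/CD = 0.2686 / 0.02834 = 9.48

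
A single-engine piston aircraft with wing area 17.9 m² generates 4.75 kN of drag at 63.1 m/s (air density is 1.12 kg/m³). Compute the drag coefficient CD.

CD = 0.119

From D = ½ρv²S·CD, rearranging gives CD = 2D/(ρv²S).
CD = 2 × 4750 / (1.12 × 63.1² × 17.9) = 0.119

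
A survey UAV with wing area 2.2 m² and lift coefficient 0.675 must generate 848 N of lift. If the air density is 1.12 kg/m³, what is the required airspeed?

v = 31.9 m/s

L = ½ρv²S·CL ⇒ v = √(2L/(ρ·S·CL))
v = √(2 × 848 / (1.12 × 2.2 × 0.675)) = √1020 = 31.9 m/s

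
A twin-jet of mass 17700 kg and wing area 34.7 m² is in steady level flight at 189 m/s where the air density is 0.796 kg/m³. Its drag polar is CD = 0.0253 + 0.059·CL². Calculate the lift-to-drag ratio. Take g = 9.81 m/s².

L/D = 10.8

Weight W = mg = 17700 × 9.81 = 1.7364×10^5 N; in level flight L = W.
q = ½ρv² = ½ × 0.796 × 189² = 14220 Pa.
CL = 2W/(ρv²S) = 2×1.7364×10^5/(0.796×189²×34.7) = 0.352.
CD = 0.0253 + 0.059 × 0.352² = 0.03261.
L/D = CL/CD = 0.352 / 0.03261 = 10.8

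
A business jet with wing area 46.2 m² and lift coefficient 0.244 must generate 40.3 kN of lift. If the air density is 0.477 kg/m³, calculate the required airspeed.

v = 122 m/s

L = ½ρv²S·CL ⇒ v = √(2L/(ρ·S·CL))
v = √(2 × 40300 / (0.477 × 46.2 × 0.244)) = √14990 = 122 m/s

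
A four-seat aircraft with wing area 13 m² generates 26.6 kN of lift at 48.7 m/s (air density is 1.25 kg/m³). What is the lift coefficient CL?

From L = ½ρv²S·CL, rearranging gives CL = 2L/(ρv²S).
CL = 2 × 26600 / (1.25 × 48.7² × 13) = 1.38

CL = 1.38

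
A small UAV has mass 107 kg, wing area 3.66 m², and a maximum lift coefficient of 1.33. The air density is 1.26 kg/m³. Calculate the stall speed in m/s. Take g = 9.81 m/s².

V_stall = 18.5 m/s

At stall, lift equals weight: L = W = m·g = 107 × 9.81 = 1050 N.
V_stall = √(2W/(ρ·S·CL,max)) = √(2 × 1050 / (1.26 × 3.66 × 1.33))
V_stall = √342.3 = 18.5 m/s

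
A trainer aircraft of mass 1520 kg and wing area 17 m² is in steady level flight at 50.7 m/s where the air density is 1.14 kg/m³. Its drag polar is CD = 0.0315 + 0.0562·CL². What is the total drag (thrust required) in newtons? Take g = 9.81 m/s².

Weight W = mg = 1520 × 9.81 = 14911 N; in level flight L = W.
Dynamic pressure q = 0.5 × 1.14 × 50.7² = 1465 Pa.
Required CL = L/(qS) = 14911/(1465·17) = 0.5986.
CD = 0.0315 + 0.0562 × 0.5986² = 0.05164.
D = q·S·CD = 1465 × 17 × 0.05164 = 1286 N

D = 1290 N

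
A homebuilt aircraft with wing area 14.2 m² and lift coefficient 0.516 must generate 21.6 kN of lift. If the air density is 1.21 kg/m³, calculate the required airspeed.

v = 69.8 m/s

L = ½ρv²S·CL ⇒ v = √(2L/(ρ·S·CL))
v = √(2 × 21600 / (1.21 × 14.2 × 0.516)) = √4873 = 69.8 m/s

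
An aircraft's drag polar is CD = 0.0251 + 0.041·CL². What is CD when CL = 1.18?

CD = 0.0822

CD = 0.0251 + 0.041 × 1.18² = 0.0251 + 0.05709 = 0.0822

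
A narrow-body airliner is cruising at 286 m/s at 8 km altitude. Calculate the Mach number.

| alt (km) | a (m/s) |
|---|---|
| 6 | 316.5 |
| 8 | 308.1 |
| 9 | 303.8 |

M = 0.928

At 8 km, from the table: a = 308.1 m/s.
M = v/a = 286 / 308.1 = 0.928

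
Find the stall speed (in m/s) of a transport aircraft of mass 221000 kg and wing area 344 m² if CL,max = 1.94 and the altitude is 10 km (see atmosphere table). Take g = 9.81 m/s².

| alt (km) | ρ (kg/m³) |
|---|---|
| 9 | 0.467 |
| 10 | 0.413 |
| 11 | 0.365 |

At 10 km, from the table: ρ = 0.413 kg/m³.
At stall, lift equals weight: L = W = m·g = 221000 × 9.81 = 2.168×10^6 N.
From L = ½ρV²S·CL,max = W: V_stall = √(2W/(ρSCL,max)) = √(2·2.168×10^6/(0.413·344·1.94))
V_stall = √15730 = 125 m/s

V_stall = 125 m/s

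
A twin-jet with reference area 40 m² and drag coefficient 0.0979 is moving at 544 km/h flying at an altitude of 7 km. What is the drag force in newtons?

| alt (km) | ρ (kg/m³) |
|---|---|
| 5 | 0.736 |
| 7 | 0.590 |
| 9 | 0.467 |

D = 26400 N

At 7 km, from the table: ρ = 0.590 kg/m³.
Convert speed: v = 544 km/h ÷ 3.6 = 151.1 m/s.
Dynamic pressure q = ½ρv² = ½ × 0.59 × 151.1² = 6736 Pa.
D = q·S·CD = 6736 × 40 × 0.0979 = 26400 N ≈ 26.4 kN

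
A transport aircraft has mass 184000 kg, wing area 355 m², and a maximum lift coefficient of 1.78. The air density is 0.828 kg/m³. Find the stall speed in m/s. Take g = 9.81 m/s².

Stall occurs when L = W at CL,max. W = mg = 184000 × 9.81 = 1.805×10^6 N.
From L = ½ρV²S·CL,max = W: V_stall = √(2W/(ρSCL,max)) = √(2·1.805×10^6/(0.828·355·1.78))
V_stall = √6900 = 83.1 m/s

V_stall = 83.1 m/s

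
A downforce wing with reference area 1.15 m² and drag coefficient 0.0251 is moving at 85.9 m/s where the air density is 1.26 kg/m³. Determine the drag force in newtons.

Dynamic pressure q = ½ρv² = ½ × 1.26 × 85.9² = 4649 Pa.
D = q·S·CD = 4649 × 1.15 × 0.0251 = 134 N

D = 134 N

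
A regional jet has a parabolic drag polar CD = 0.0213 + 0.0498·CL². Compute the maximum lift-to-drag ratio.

For CD = CD0 + K·CL², (L/D)max occurs at CL* = √(CD0/K) and equals 1/(2√(K·CD0)).
(L/D)max = 1/(2√(0.0498 × 0.0213)) = 1/(2 × 0.03257) = 15.4

(L/D)max = 15.4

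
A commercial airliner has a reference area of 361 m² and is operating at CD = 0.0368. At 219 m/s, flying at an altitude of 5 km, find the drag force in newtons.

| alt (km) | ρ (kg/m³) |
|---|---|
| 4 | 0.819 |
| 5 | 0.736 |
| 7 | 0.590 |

At 5 km, from the table: ρ = 0.736 kg/m³.
D = ½ρv²S·CD = ½ × 0.736 × 219² × 361 × 0.0368 = 2.34×10^5 N ≈ 234 kN

D = 2.34×10^5 N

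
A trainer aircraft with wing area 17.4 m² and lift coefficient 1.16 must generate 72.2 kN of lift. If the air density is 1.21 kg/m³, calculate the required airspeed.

L = ½ρv²S·CL ⇒ v = √(2L/(ρ·S·CL))
v = √(2 × 72200 / (1.21 × 17.4 × 1.16)) = √5913 = 76.9 m/s

v = 76.9 m/s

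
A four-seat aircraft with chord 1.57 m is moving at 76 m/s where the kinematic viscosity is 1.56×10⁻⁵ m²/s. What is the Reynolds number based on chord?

Re = v·c/ν = 76 × 1.57 / (1.56×10⁻⁵) = 7.65×10^6

Re = 7.65×10^6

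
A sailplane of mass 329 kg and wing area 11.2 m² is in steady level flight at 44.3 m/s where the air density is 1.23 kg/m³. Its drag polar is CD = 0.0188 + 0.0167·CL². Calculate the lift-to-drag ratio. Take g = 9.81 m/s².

In steady level flight, lift balances weight: W = mg = 329 × 9.81 = 3227.5 N.
Dynamic pressure q = 0.5 × 1.23 × 44.3² = 1207 Pa.
CL = 2W/(ρv²S) = 2×3227.5/(1.23×44.3²×11.2) = 0.2388.
CD = 0.0188 + 0.0167 × 0.2388² = 0.01975.
L/D = CL/CD = 0.2388 / 0.01975 = 12.1

L/D = 12.1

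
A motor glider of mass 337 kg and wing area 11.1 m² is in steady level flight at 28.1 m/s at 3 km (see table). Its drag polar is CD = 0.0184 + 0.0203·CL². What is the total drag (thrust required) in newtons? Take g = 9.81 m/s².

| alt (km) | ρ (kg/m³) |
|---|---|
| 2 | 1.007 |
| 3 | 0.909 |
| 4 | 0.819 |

At 3 km, from the table: ρ = 0.909 kg/m³.
Weight W = mg = 337 × 9.81 = 3306 N; in level flight L = W.
Dynamic pressure q = 0.5 × 0.909 × 28.1² = 358.9 Pa.
CL = W/(q·S) = 3306 / (358.9 × 11.1) = 0.8299.
CD = 0.0184 + 0.0203 × 0.8299² = 0.03238.
D = q·S·CD = 358.9 × 11.1 × 0.03238 = 129 N

D = 129 N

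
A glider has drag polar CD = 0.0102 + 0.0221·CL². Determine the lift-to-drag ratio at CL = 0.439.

CD = 0.0102 + 0.0221 × 0.439² = 0.01446
L/D = CL/CD = 0.439 / 0.01446 = 30.4

L/D = 30.4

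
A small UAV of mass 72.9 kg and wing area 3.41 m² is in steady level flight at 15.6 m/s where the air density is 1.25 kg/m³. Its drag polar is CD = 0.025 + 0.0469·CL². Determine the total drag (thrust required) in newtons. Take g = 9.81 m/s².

Level flight ⇒ L = W = m·g = 72.9 × 9.81 = 715.15 N.
Dynamic pressure q = 0.5 × 1.25 × 15.6² = 152.1 Pa.
CL = W/(q·S) = 715.15 / (152.1 × 3.41) = 1.379.
CD = 0.025 + 0.0469 × 1.379² = 0.1142.
D = q·S·CD = 152.1 × 3.41 × 0.1142 = 59.21 N

D = 59.2 N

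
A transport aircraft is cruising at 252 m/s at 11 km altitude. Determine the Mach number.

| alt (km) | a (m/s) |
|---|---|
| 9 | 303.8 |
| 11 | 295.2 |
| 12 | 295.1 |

At 11 km, from the table: a = 295.2 m/s.
M = v/a = 252 / 295.2 = 0.854

M = 0.854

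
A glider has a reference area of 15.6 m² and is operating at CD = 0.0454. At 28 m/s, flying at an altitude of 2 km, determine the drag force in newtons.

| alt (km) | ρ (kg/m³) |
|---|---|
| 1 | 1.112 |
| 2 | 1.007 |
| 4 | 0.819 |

At 2 km, from the table: ρ = 1.007 kg/m³.
Dynamic pressure q = ½ρv² = ½ × 1.007 × 28² = 394.7 Pa.
D = q·S·CD = 394.7 × 15.6 × 0.0454 = 280 N

D = 280 N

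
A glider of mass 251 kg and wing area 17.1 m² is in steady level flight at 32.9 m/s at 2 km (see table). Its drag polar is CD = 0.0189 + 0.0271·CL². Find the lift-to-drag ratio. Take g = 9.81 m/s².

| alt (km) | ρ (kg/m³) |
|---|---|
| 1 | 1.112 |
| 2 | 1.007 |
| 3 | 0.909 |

At 2 km, from the table: ρ = 1.007 kg/m³.
In steady level flight, lift balances weight: W = mg = 251 × 9.81 = 2462.3 N.
Dynamic pressure q = 0.5 × 1.007 × 32.9² = 545 Pa.
CL = W/(q·S) = 2462.3 / (545 × 17.1) = 0.2642.
CD = 0.0189 + 0.0271 × 0.2642² = 0.02079.
L/D = CL/CD = 0.2642 / 0.02079 = 12.7

L/D = 12.7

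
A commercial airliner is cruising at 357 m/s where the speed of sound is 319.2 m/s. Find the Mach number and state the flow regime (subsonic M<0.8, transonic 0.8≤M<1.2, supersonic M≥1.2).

M = 1.12 (transonic)

M = v/a = 357 / 319.2 = 1.12
M = 1.12 → transonic.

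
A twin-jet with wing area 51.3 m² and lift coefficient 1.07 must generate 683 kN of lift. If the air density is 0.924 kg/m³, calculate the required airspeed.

L = ½ρv²S·CL ⇒ v = √(2L/(ρ·S·CL))
v = √(2 × 6.83×10^5 / (0.924 × 51.3 × 1.07)) = √26930 = 164 m/s

v = 164 m/s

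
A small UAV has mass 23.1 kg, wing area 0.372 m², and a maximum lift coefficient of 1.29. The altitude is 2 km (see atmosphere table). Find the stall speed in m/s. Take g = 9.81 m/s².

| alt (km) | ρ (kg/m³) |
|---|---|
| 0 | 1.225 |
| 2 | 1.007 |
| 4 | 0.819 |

At 2 km, from the table: ρ = 1.007 kg/m³.
At stall, lift equals weight: L = W = m·g = 23.1 × 9.81 = 226.6 N.
From L = ½ρV²S·CL,max = W: V_stall = √(2W/(ρSCL,max)) = √(2·226.6/(1.007·0.372·1.29))
V_stall = √937.9 = 30.6 m/s

V_stall = 30.6 m/s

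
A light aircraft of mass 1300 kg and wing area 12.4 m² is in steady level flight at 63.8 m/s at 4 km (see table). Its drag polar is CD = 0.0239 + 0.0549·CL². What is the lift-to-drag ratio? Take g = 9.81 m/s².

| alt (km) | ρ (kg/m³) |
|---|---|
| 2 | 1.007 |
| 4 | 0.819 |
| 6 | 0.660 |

At 4 km, from the table: ρ = 0.819 kg/m³.
Weight W = mg = 1300 × 9.81 = 12753 N; in level flight L = W.
q = ½ρv² = ½ × 0.819 × 63.8² = 1667 Pa.
CL = W/(q·S) = 12753 / (1667 × 12.4) = 0.617.
CD = 0.0239 + 0.0549 × 0.617² = 0.0448.
L/D = CL/CD = 0.617 / 0.0448 = 13.8

L/D = 13.8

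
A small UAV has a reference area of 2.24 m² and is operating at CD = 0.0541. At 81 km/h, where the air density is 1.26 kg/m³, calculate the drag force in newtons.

D = 38.7 N

Convert speed: v = 81 km/h ÷ 3.6 = 22.5 m/s.
Dynamic pressure q = ½ρv² = ½ × 1.26 × 22.5² = 318.9 Pa.
D = q·S·CD = 318.9 × 2.24 × 0.0541 = 38.7 N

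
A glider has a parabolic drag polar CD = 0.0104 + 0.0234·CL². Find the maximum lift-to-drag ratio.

(L/D)max = 32.1

For CD = CD0 + K·CL², (L/D)max occurs at CL* = √(CD0/K) and equals 1/(2√(K·CD0)).
(L/D)max = 1/(2√(0.0234 × 0.0104)) = 1/(2 × 0.0156) = 32.1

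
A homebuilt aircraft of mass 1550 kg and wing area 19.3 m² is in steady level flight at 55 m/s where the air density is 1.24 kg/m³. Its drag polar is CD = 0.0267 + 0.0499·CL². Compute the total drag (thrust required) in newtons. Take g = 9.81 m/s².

In steady level flight, lift balances weight: W = mg = 1550 × 9.81 = 15206 N.
q = ½ρv² = ½ × 1.24 × 55² = 1876 Pa.
Required CL = L/(qS) = 15206/(1876·19.3) = 0.4201.
CD = 0.0267 + 0.0499 × 0.4201² = 0.03551.
D = q·S·CD = 1876 × 19.3 × 0.03551 = 1285 N

D = 1290 N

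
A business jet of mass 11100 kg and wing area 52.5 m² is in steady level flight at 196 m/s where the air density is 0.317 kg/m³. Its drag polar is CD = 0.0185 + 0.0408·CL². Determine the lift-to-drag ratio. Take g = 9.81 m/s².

L/D = 14.7

In steady level flight, lift balances weight: W = mg = 11100 × 9.81 = 1.0889×10^5 N.
q = ½ρv² = ½ × 0.317 × 196² = 6089 Pa.
CL = W/(q·S) = 1.0889×10^5 / (6089 × 52.5) = 0.3406.
CD = 0.0185 + 0.0408 × 0.3406² = 0.02323.
L/D = CL/CD = 0.3406 / 0.02323 = 14.7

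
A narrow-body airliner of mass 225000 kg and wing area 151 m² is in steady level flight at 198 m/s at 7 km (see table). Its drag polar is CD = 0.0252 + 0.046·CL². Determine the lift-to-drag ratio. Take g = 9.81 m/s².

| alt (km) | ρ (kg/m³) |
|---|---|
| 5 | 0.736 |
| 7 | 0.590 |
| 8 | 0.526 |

L/D = 12.8

At 7 km, from the table: ρ = 0.590 kg/m³.
Weight W = mg = 225000 × 9.81 = 2.2072×10^6 N; in level flight L = W.
Dynamic pressure q = 0.5 × 0.59 × 198² = 11570 Pa.
CL = 2W/(ρv²S) = 2×2.2072×10^6/(0.59×198²×151) = 1.264.
CD = 0.0252 + 0.046 × 1.264² = 0.09869.
L/D = CL/CD = 1.264 / 0.09869 = 12.8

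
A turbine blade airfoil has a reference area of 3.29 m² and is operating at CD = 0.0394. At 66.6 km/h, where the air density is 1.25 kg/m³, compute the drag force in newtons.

D = 27.7 N

Convert speed: v = 66.6 km/h ÷ 3.6 = 18.5 m/s.
Dynamic pressure q = ½ρv² = ½ × 1.25 × 18.5² = 213.9 Pa.
D = q·S·CD = 213.9 × 3.29 × 0.0394 = 27.7 N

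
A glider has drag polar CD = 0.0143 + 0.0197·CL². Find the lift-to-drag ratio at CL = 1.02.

CD = 0.0143 + 0.0197 × 1.02² = 0.0348
L/D = CL/CD = 1.02 / 0.0348 = 29.3

L/D = 29.3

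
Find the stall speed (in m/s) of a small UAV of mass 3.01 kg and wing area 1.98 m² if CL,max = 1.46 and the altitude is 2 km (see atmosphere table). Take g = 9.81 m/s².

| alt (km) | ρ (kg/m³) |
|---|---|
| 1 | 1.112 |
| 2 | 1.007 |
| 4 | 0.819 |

V_stall = 4.5 m/s

At 2 km, from the table: ρ = 1.007 kg/m³.
Stall occurs when L = W at CL,max. W = mg = 3.01 × 9.81 = 29.53 N.
V_stall = √(2W/(ρ·S·CL,max)) = √(2 × 29.53 / (1.007 × 1.98 × 1.46))
V_stall = √20.29 = 4.5 m/s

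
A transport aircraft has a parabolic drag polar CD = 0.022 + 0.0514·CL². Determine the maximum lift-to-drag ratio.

For CD = CD0 + K·CL², (L/D)max occurs at CL* = √(CD0/K) and equals 1/(2√(K·CD0)).
(L/D)max = 1/(2√(0.0514 × 0.022)) = 1/(2 × 0.03363) = 14.9

(L/D)max = 14.9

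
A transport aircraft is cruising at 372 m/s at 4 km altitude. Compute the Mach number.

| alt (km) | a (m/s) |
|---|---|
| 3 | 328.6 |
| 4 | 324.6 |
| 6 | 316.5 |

At 4 km, from the table: a = 324.6 m/s.
M = v/a = 372 / 324.6 = 1.15

M = 1.15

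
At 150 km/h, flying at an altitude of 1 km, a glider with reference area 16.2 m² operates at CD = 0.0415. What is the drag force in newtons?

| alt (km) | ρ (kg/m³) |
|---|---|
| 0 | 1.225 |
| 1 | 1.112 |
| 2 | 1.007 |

D = 649 N

At 1 km, from the table: ρ = 1.112 kg/m³.
Convert speed: v = 150 km/h ÷ 3.6 = 41.67 m/s.
D = ½ρv²S·CD = ½ × 1.112 × 41.67² × 16.2 × 0.0415 = 649 N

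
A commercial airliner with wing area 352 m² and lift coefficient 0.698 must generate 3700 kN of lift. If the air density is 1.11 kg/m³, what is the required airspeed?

L = ½ρv²S·CL ⇒ v = √(2L/(ρ·S·CL))
v = √(2 × 3.7×10^6 / (1.11 × 352 × 0.698)) = √27130 = 165 m/s

v = 165 m/s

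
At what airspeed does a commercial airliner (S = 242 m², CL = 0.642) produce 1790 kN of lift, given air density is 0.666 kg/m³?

v = 186 m/s

L = ½ρv²S·CL ⇒ v = √(2L/(ρ·S·CL))
v = √(2 × 1.79×10^6 / (0.666 × 242 × 0.642)) = √34600 = 186 m/s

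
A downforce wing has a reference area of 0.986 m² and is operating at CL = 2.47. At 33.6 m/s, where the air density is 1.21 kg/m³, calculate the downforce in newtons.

Dynamic pressure q = ½ρv² = ½ × 1.21 × 33.6² = 683 Pa.
L = q·S·CL = 683 × 0.986 × 2.47 = 1660 N

L = 1660 N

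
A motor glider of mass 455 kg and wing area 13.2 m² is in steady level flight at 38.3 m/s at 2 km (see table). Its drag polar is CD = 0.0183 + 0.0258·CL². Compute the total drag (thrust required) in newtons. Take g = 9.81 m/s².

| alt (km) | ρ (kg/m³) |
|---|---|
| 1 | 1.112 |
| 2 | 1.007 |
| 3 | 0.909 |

At 2 km, from the table: ρ = 1.007 kg/m³.
Weight W = mg = 455 × 9.81 = 4463.6 N; in level flight L = W.
q = ½ρv² = ½ × 1.007 × 38.3² = 738.6 Pa.
CL = 2W/(ρv²S) = 2×4463.6/(1.007×38.3²×13.2) = 0.4578.
CD = 0.0183 + 0.0258 × 0.4578² = 0.02371.
D = q·S·CD = 738.6 × 13.2 × 0.02371 = 231.1 N

D = 231 N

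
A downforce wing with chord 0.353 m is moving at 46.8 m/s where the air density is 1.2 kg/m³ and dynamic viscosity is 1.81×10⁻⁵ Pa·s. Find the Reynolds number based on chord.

Re = ρ·v·c/μ = 1.2 × 46.8 × 0.353 / (1.81×10⁻⁵) = 1.1×10^6

Re = 1.1×10^6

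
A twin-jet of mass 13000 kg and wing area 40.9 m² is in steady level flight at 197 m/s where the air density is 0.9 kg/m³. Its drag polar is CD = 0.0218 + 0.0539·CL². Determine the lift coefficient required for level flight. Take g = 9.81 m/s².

CL = 0.179

Weight W = mg = 13000 × 9.81 = 1.2753×10^5 N; in level flight L = W.
Dynamic pressure q = 0.5 × 0.9 × 197² = 17460 Pa.
CL = W/(q·S) = 1.2753×10^5 / (17460 × 40.9) = 0.1785.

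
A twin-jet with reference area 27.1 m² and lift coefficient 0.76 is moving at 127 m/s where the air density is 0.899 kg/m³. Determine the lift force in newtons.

L = 1.49×10^5 N

Dynamic pressure q = ½ρv² = ½ × 0.899 × 127² = 7250 Pa.
L = q·S·CL = 7250 × 27.1 × 0.76 = 1.49×10^5 N ≈ 149 kN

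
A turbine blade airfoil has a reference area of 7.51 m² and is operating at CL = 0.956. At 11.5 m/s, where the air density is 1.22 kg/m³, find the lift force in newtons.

L = 579 N

Dynamic pressure q = ½ρv² = ½ × 1.22 × 11.5² = 80.67 Pa.
L = q·S·CL = 80.67 × 7.51 × 0.956 = 579 N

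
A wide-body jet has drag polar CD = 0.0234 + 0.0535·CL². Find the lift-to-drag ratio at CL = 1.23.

CD = 0.0234 + 0.0535 × 1.23² = 0.1043
L/D = CL/CD = 1.23 / 0.1043 = 11.8

L/D = 11.8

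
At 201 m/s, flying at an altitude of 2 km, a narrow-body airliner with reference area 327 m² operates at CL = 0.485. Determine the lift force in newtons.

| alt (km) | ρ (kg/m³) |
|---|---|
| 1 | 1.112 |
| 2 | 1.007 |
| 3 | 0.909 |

L = 3.23×10^6 N

At 2 km, from the table: ρ = 1.007 kg/m³.
L = ½ρv²S·CL = ½ × 1.007 × 201² × 327 × 0.485 = 3.23×10^6 N ≈ 3230 kN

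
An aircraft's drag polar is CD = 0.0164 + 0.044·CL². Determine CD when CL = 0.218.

CD = 0.0164 + 0.044 × 0.218² = 0.0164 + 0.002091 = 0.0185

CD = 0.0185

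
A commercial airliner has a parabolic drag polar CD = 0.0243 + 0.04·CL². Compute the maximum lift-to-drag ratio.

(L/D)max = 16

For CD = CD0 + K·CL², (L/D)max occurs at CL* = √(CD0/K) and equals 1/(2√(K·CD0)).
(L/D)max = 1/(2√(0.04 × 0.0243)) = 1/(2 × 0.03118) = 16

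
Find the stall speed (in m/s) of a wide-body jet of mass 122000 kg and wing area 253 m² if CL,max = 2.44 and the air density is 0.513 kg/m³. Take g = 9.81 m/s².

V_stall = 86.9 m/s

Stall occurs when L = W at CL,max. W = mg = 122000 × 9.81 = 1.197×10^6 N.
From L = ½ρV²S·CL,max = W: V_stall = √(2W/(ρSCL,max)) = √(2·1.197×10^6/(0.513·253·2.44))
V_stall = √7558 = 86.9 m/s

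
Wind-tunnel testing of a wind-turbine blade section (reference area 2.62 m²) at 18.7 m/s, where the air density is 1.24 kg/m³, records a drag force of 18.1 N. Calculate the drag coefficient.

From D = ½ρv²S·CD, rearranging gives CD = 2D/(ρv²S).
CD = 2 × 18.1 / (1.24 × 18.7² × 2.62) = 0.0319

CD = 0.0319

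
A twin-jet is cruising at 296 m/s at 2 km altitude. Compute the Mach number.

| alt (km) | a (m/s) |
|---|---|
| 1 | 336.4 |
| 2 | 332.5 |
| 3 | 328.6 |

At 2 km, from the table: a = 332.5 m/s.
M = v/a = 296 / 332.5 = 0.89

M = 0.89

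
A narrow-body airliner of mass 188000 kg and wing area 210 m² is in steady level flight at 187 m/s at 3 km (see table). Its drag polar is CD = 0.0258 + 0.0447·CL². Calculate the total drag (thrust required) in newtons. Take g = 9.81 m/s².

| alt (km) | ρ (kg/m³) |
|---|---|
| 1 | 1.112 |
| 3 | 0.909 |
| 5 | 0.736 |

At 3 km, from the table: ρ = 0.909 kg/m³.
Weight W = mg = 188000 × 9.81 = 1.8443×10^6 N; in level flight L = W.
Dynamic pressure q = 0.5 × 0.909 × 187² = 15890 Pa.
CL = W/(q·S) = 1.8443×10^6 / (15890 × 210) = 0.5526.
CD = 0.0258 + 0.0447 × 0.5526² = 0.03945.
D = q·S·CD = 15890 × 210 × 0.03945 = 1.317×10^5 N

D = 1.32×10^5 N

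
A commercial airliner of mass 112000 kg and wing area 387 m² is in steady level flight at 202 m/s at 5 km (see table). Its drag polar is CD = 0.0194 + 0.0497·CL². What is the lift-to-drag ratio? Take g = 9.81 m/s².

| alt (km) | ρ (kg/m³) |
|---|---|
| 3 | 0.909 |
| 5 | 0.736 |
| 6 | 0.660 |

L/D = 8.93

At 5 km, from the table: ρ = 0.736 kg/m³.
Weight W = mg = 112000 × 9.81 = 1.0987×10^6 N; in level flight L = W.
Dynamic pressure q = 0.5 × 0.736 × 202² = 15020 Pa.
Required CL = L/(qS) = 1.0987×10^6/(15020·387) = 0.1891.
CD = 0.0194 + 0.0497 × 0.1891² = 0.02118.
L/D = CL/CD = 0.1891 / 0.02118 = 8.93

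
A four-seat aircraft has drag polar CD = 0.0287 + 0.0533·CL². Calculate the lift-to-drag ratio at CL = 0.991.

L/D = 12.2

CD = 0.0287 + 0.0533 × 0.991² = 0.08104
L/D = CL/CD = 0.991 / 0.08104 = 12.2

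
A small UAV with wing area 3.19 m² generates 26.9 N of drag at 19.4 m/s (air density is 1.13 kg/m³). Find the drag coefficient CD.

CD = 0.0397

From D = ½ρv²S·CD, rearranging gives CD = 2D/(ρv²S).
CD = 2 × 26.9 / (1.13 × 19.4² × 3.19) = 0.0397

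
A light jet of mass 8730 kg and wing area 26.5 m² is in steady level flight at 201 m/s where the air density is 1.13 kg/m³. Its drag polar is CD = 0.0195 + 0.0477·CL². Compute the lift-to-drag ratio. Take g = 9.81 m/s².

Weight W = mg = 8730 × 9.81 = 85641 N; in level flight L = W.
Dynamic pressure q = 0.5 × 1.13 × 201² = 22830 Pa.
Required CL = L/(qS) = 85641/(22830·26.5) = 0.1416.
CD = 0.0195 + 0.0477 × 0.1416² = 0.02046.
L/D = CL/CD = 0.1416 / 0.02046 = 6.92

L/D = 6.92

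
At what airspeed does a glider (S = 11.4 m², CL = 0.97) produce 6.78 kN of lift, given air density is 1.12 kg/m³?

L = ½ρv²S·CL ⇒ v = √(2L/(ρ·S·CL))
v = √(2 × 6780 / (1.12 × 11.4 × 0.97)) = √1095 = 33.1 m/s

v = 33.1 m/s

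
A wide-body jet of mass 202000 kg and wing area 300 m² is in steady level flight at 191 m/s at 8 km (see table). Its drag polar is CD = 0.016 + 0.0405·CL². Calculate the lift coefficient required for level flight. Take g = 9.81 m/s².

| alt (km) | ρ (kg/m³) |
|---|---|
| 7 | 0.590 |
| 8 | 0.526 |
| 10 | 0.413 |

At 8 km, from the table: ρ = 0.526 kg/m³.
Weight W = mg = 202000 × 9.81 = 1.9816×10^6 N; in level flight L = W.
Dynamic pressure q = 0.5 × 0.526 × 191² = 9595 Pa.
Required CL = L/(qS) = 1.9816×10^6/(9595·300) = 0.6885.

CL = 0.688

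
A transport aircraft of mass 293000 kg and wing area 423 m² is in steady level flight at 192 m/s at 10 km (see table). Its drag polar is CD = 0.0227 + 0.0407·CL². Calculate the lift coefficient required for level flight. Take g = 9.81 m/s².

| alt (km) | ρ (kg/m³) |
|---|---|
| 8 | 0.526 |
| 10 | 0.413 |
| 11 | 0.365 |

At 10 km, from the table: ρ = 0.413 kg/m³.
In steady level flight, lift balances weight: W = mg = 293000 × 9.81 = 2.8743×10^6 N.
q = ½ρv² = ½ × 0.413 × 192² = 7612 Pa.
CL = W/(q·S) = 2.8743×10^6 / (7612 × 423) = 0.8926.

CL = 0.893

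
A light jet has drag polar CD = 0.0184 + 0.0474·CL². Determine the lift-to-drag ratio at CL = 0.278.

L/D = 12.6

CD = 0.0184 + 0.0474 × 0.278² = 0.02206
L/D = CL/CD = 0.278 / 0.02206 = 12.6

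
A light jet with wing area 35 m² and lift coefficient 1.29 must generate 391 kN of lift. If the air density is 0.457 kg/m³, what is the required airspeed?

v = 195 m/s

L = ½ρv²S·CL ⇒ v = √(2L/(ρ·S·CL))
v = √(2 × 3.91×10^5 / (0.457 × 35 × 1.29)) = √37900 = 195 m/s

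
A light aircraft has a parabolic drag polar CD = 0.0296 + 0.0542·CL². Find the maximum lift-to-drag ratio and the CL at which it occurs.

(L/D)max = 12.5, at CL = 0.739

For CD = CD0 + K·CL², (L/D)max occurs at CL* = √(CD0/K) and equals 1/(2√(K·CD0)).
(L/D)max = 1/(2√(0.0542 × 0.0296)) = 1/(2 × 0.04005) = 12.5
CL* = √(0.0296/0.0542) = 0.739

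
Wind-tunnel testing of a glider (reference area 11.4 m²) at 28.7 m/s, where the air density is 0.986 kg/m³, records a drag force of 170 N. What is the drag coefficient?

CD = 0.0367

From D = ½ρv²S·CD, rearranging gives CD = 2D/(ρv²S).
CD = 2 × 170 / (0.986 × 28.7² × 11.4) = 0.0367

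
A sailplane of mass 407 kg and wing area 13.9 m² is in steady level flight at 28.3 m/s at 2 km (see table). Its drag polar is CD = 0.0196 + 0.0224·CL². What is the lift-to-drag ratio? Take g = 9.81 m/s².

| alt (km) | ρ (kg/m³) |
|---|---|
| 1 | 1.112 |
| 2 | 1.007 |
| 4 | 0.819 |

At 2 km, from the table: ρ = 1.007 kg/m³.
Weight W = mg = 407 × 9.81 = 3992.7 N; in level flight L = W.
Dynamic pressure q = 0.5 × 1.007 × 28.3² = 403.2 Pa.
CL = 2W/(ρv²S) = 2×3992.7/(1.007×28.3²×13.9) = 0.7123.
CD = 0.0196 + 0.0224 × 0.7123² = 0.03097.
L/D = CL/CD = 0.7123 / 0.03097 = 23

L/D = 23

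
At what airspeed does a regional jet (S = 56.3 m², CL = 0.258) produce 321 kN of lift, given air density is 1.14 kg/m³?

L = ½ρv²S·CL ⇒ v = √(2L/(ρ·S·CL))
v = √(2 × 3.21×10^5 / (1.14 × 56.3 × 0.258)) = √38770 = 197 m/s

v = 197 m/s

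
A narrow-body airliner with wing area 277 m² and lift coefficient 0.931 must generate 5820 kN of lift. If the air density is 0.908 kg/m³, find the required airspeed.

L = ½ρv²S·CL ⇒ v = √(2L/(ρ·S·CL))
v = √(2 × 5.82×10^6 / (0.908 × 277 × 0.931)) = √49710 = 223 m/s

v = 223 m/s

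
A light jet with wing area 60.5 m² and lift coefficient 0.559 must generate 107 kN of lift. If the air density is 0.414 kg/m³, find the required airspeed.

L = ½ρv²S·CL ⇒ v = √(2L/(ρ·S·CL))
v = √(2 × 1.07×10^5 / (0.414 × 60.5 × 0.559)) = √15280 = 124 m/s

v = 124 m/s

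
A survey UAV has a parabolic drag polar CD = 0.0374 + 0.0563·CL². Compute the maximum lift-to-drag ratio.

(L/D)max = 10.9

For CD = CD0 + K·CL², (L/D)max occurs at CL* = √(CD0/K) and equals 1/(2√(K·CD0)).
(L/D)max = 1/(2√(0.0563 × 0.0374)) = 1/(2 × 0.04589) = 10.9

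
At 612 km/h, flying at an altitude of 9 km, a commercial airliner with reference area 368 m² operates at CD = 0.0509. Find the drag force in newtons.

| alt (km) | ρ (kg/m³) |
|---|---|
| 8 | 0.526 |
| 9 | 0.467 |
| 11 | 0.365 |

At 9 km, from the table: ρ = 0.467 kg/m³.
Convert speed: v = 612 km/h ÷ 3.6 = 170 m/s.
D = ½ρv²S·CD = ½ × 0.467 × 170² × 368 × 0.0509 = 1.26×10^5 N ≈ 126 kN

D = 1.26×10^5 N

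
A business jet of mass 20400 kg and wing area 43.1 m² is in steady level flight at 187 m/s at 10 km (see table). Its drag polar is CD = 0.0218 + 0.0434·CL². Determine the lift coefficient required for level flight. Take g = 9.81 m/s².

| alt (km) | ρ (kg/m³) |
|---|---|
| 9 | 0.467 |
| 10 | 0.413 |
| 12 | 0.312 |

At 10 km, from the table: ρ = 0.413 kg/m³.
Level flight ⇒ L = W = m·g = 20400 × 9.81 = 2.0012×10^5 N.
q = ½ρv² = ½ × 0.413 × 187² = 7221 Pa.
CL = 2W/(ρv²S) = 2×2.0012×10^5/(0.413×187²×43.1) = 0.643.

CL = 0.643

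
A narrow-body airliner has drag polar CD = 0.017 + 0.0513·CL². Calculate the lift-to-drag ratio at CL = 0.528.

L/D = 16.9

CD = 0.017 + 0.0513 × 0.528² = 0.0313
L/D = CL/CD = 0.528 / 0.0313 = 16.9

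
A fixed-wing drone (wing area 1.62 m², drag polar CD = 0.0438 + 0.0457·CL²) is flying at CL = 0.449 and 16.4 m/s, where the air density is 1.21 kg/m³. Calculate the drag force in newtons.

CD = 0.0438 + 0.0457 × 0.449² = 0.05301
D = ½ρv²S·CD = ½ × 1.21 × 16.4² × 1.62 × 0.05301 = 14 N

D = 14 N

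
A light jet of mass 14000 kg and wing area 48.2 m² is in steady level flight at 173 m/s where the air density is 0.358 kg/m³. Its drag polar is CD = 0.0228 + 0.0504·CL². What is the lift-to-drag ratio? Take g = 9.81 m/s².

Level flight ⇒ L = W = m·g = 14000 × 9.81 = 1.3734×10^5 N.
q = ½ρv² = ½ × 0.358 × 173² = 5357 Pa.
CL = W/(q·S) = 1.3734×10^5 / (5357 × 48.2) = 0.5319.
CD = 0.0228 + 0.0504 × 0.5319² = 0.03706.
L/D = CL/CD = 0.5319 / 0.03706 = 14.4

L/D = 14.4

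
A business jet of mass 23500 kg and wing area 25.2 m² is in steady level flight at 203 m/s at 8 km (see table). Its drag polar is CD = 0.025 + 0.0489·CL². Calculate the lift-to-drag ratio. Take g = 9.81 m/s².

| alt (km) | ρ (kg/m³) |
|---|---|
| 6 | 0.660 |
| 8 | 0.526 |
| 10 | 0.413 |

L/D = 14.1

At 8 km, from the table: ρ = 0.526 kg/m³.
In steady level flight, lift balances weight: W = mg = 23500 × 9.81 = 2.3054×10^5 N.
Dynamic pressure q = 0.5 × 0.526 × 203² = 10840 Pa.
CL = W/(q·S) = 2.3054×10^5 / (10840 × 25.2) = 0.8441.
CD = 0.025 + 0.0489 × 0.8441² = 0.05984.
L/D = CL/CD = 0.8441 / 0.05984 = 14.1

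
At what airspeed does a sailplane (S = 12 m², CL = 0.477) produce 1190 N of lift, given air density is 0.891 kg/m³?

L = ½ρv²S·CL ⇒ v = √(2L/(ρ·S·CL))
v = √(2 × 1190 / (0.891 × 12 × 0.477)) = √466.7 = 21.6 m/s

v = 21.6 m/s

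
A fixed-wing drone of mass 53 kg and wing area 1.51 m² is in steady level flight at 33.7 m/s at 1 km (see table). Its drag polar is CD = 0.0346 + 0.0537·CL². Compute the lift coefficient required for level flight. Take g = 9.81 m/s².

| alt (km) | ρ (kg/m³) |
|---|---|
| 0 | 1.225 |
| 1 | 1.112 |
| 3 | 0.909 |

CL = 0.545

At 1 km, from the table: ρ = 1.112 kg/m³.
Level flight ⇒ L = W = m·g = 53 × 9.81 = 519.93 N.
Dynamic pressure q = 0.5 × 1.112 × 33.7² = 631.4 Pa.
CL = 2W/(ρv²S) = 2×519.93/(1.112×33.7²×1.51) = 0.5453.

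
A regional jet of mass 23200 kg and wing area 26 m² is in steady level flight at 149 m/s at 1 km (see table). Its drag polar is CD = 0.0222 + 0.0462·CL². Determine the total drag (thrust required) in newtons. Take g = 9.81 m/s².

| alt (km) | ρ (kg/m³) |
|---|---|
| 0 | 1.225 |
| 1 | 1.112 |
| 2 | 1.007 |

At 1 km, from the table: ρ = 1.112 kg/m³.
In steady level flight, lift balances weight: W = mg = 23200 × 9.81 = 2.2759×10^5 N.
Dynamic pressure q = 0.5 × 1.112 × 149² = 12340 Pa.
CL = 2W/(ρv²S) = 2×2.2759×10^5/(1.112×149²×26) = 0.7091.
CD = 0.0222 + 0.0462 × 0.7091² = 0.04543.
D = q·S·CD = 12340 × 26 × 0.04543 = 14580 N

D = 14600 N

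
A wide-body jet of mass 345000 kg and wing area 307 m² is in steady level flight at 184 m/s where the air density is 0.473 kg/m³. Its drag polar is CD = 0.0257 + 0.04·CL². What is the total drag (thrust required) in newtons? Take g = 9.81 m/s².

D = 2.5×10^5 N

In steady level flight, lift balances weight: W = mg = 345000 × 9.81 = 3.3844×10^6 N.
Dynamic pressure q = 0.5 × 0.473 × 184² = 8007 Pa.
CL = W/(q·S) = 3.3844×10^6 / (8007 × 307) = 1.377.
CD = 0.0257 + 0.04 × 1.377² = 0.1015.
D = q·S·CD = 8007 × 307 × 0.1015 = 2.496×10^5 N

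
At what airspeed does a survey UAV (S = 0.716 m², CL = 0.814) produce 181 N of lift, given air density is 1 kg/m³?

v = 24.9 m/s

L = ½ρv²S·CL ⇒ v = √(2L/(ρ·S·CL))
v = √(2 × 181 / (1 × 0.716 × 0.814)) = √621.1 = 24.9 m/s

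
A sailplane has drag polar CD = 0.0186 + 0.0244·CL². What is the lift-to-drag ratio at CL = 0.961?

L/D = 23.4

CD = 0.0186 + 0.0244 × 0.961² = 0.04113
L/D = CL/CD = 0.961 / 0.04113 = 23.4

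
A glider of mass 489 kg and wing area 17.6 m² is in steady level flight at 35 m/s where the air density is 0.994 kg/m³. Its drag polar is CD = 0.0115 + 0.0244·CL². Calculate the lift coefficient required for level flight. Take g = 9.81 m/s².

CL = 0.448

Level flight ⇒ L = W = m·g = 489 × 9.81 = 4797.1 N.
Dynamic pressure q = 0.5 × 0.994 × 35² = 608.8 Pa.
CL = 2W/(ρv²S) = 2×4797.1/(0.994×35²×17.6) = 0.4477.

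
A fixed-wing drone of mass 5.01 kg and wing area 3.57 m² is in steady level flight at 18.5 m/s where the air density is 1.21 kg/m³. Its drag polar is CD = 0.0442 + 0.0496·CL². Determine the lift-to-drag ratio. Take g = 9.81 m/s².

In steady level flight, lift balances weight: W = mg = 5.01 × 9.81 = 49.148 N.
Dynamic pressure q = 0.5 × 1.21 × 18.5² = 207.1 Pa.
CL = 2W/(ρv²S) = 2×49.148/(1.21×18.5²×3.57) = 0.06649.
CD = 0.0442 + 0.0496 × 0.06649² = 0.04442.
L/D = CL/CD = 0.06649 / 0.04442 = 1.5

L/D = 1.5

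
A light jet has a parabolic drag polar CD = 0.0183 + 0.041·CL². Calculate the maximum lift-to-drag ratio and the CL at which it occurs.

(L/D)max = 18.3, at CL = 0.668

For CD = CD0 + K·CL², (L/D)max occurs at CL* = √(CD0/K) and equals 1/(2√(K·CD0)).
(L/D)max = 1/(2√(0.041 × 0.0183)) = 1/(2 × 0.02739) = 18.3
CL* = √(0.0183/0.041) = 0.668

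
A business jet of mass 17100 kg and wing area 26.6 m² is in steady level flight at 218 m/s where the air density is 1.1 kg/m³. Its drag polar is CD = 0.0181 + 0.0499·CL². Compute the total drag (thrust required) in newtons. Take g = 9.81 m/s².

D = 14600 N

Weight W = mg = 17100 × 9.81 = 1.6775×10^5 N; in level flight L = W.
Dynamic pressure q = 0.5 × 1.1 × 218² = 26140 Pa.
CL = W/(q·S) = 1.6775×10^5 / (26140 × 26.6) = 0.2413.
CD = 0.0181 + 0.0499 × 0.2413² = 0.021.
D = q·S·CD = 26140 × 26.6 × 0.021 = 14600 N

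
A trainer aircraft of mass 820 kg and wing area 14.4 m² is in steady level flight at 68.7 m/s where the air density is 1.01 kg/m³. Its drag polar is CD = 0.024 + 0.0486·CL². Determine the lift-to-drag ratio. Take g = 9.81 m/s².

Weight W = mg = 820 × 9.81 = 8044.2 N; in level flight L = W.
q = ½ρv² = ½ × 1.01 × 68.7² = 2383 Pa.
Required CL = L/(qS) = 8044.2/(2383·14.4) = 0.2344.
CD = 0.024 + 0.0486 × 0.2344² = 0.02667.
L/D = CL/CD = 0.2344 / 0.02667 = 8.79

L/D = 8.79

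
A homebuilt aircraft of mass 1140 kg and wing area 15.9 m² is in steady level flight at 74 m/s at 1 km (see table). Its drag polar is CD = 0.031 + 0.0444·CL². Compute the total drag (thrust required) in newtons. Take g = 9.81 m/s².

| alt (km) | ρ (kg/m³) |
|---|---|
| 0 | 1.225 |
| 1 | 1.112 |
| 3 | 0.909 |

At 1 km, from the table: ρ = 1.112 kg/m³.
In steady level flight, lift balances weight: W = mg = 1140 × 9.81 = 11183 N.
Dynamic pressure q = 0.5 × 1.112 × 74² = 3045 Pa.
CL = 2W/(ρv²S) = 2×11183/(1.112×74²×15.9) = 0.231.
CD = 0.031 + 0.0444 × 0.231² = 0.03337.
D = q·S·CD = 3045 × 15.9 × 0.03337 = 1615 N

D = 1620 N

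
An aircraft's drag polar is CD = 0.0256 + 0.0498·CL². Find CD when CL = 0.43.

CD = 0.0256 + 0.0498 × 0.43² = 0.0256 + 0.009208 = 0.0348

CD = 0.0348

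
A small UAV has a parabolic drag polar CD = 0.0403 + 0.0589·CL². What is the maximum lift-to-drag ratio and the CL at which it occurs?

For CD = CD0 + K·CL², (L/D)max occurs at CL* = √(CD0/K) and equals 1/(2√(K·CD0)).
(L/D)max = 1/(2√(0.0589 × 0.0403)) = 1/(2 × 0.04872) = 10.3
CL* = √(0.0403/0.0589) = 0.827

(L/D)max = 10.3, at CL = 0.827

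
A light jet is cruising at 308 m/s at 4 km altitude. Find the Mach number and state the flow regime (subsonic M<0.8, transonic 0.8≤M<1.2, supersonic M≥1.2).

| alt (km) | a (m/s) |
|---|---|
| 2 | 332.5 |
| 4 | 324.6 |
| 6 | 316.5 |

At 4 km, from the table: a = 324.6 m/s.
M = v/a = 308 / 324.6 = 0.949
M = 0.949 → transonic.

M = 0.949 (transonic)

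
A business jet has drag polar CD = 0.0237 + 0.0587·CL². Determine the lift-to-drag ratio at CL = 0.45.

CD = 0.0237 + 0.0587 × 0.45² = 0.03559
L/D = CL/CD = 0.45 / 0.03559 = 12.6

L/D = 12.6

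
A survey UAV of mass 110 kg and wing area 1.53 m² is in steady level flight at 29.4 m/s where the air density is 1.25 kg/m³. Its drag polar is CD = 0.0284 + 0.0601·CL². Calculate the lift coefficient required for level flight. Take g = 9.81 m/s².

CL = 1.31

Weight W = mg = 110 × 9.81 = 1079.1 N; in level flight L = W.
q = ½ρv² = ½ × 1.25 × 29.4² = 540.2 Pa.
Required CL = L/(qS) = 1079.1/(540.2·1.53) = 1.306.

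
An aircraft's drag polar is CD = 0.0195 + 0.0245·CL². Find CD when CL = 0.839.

CD = 0.0195 + 0.0245 × 0.839² = 0.0195 + 0.01725 = 0.0367

CD = 0.0367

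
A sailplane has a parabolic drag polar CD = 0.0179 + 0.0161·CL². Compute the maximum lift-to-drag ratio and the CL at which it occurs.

(L/D)max = 29.5, at CL = 1.05

For CD = CD0 + K·CL², (L/D)max occurs at CL* = √(CD0/K) and equals 1/(2√(K·CD0)).
(L/D)max = 1/(2√(0.0161 × 0.0179)) = 1/(2 × 0.01698) = 29.5
CL* = √(0.0179/0.0161) = 1.05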